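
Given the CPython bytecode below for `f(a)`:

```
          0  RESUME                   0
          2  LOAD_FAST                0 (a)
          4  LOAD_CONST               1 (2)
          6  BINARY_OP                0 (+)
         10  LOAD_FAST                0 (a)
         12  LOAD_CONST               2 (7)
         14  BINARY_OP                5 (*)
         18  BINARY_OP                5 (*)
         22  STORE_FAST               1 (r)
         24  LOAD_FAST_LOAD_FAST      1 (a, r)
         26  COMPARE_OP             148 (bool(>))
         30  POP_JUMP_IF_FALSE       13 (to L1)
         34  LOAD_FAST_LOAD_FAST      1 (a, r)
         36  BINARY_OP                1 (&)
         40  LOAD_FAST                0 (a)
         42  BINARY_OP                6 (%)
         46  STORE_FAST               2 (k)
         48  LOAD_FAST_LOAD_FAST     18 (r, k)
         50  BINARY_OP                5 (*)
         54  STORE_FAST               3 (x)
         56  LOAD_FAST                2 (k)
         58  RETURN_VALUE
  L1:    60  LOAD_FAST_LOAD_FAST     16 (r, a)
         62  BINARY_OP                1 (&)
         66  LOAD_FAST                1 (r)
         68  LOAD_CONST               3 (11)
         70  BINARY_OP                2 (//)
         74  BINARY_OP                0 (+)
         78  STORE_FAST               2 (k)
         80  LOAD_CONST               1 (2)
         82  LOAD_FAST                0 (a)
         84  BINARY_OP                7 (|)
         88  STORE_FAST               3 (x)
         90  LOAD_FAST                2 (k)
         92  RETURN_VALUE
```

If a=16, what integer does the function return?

183

LOAD_FAST a → push 16. Stack: [16]
LOAD_CONST → push 2. Stack: [16, 2]
BINARY_OP + → 16 + 2 = 18. Stack: [18]
LOAD_FAST a → push 16. Stack: [18, 16]
LOAD_CONST → push 7. Stack: [18, 16, 7]
BINARY_OP * → 16 * 7 = 112. Stack: [18, 112]
BINARY_OP * → 18 * 112 = 2016. Stack: [2016]
STORE_FAST r → r=2016. Stack: []
LOAD_FAST_LOAD_FAST a,r → push 16,2016. Stack: [16, 2016]
COMPARE_OP bool(>) → 16 vs 2016 = False. Stack: [False]
POP_JUMP_IF_FALSE → pop False; jump. Stack: []
LOAD_FAST_LOAD_FAST r,a → push 2016,16. Stack: [2016, 16]
BINARY_OP & → 2016 & 16 = 0. Stack: [0]
LOAD_FAST r → push 2016. Stack: [0, 2016]
LOAD_CONST → push 11. Stack: [0, 2016, 11]
BINARY_OP // → 2016 // 11 = 183. Stack: [0, 183]
BINARY_OP + → 0 + 183 = 183. Stack: [183]
STORE_FAST k → k=183. Stack: []
LOAD_CONST → push 2. Stack: [2]
LOAD_FAST a → push 16. Stack: [2, 16]
BINARY_OP | → 2 | 16 = 18. Stack: [18]
STORE_FAST x → x=18. Stack: []
LOAD_FAST k → push 183. Stack: [183]
RETURN_VALUE → return 183.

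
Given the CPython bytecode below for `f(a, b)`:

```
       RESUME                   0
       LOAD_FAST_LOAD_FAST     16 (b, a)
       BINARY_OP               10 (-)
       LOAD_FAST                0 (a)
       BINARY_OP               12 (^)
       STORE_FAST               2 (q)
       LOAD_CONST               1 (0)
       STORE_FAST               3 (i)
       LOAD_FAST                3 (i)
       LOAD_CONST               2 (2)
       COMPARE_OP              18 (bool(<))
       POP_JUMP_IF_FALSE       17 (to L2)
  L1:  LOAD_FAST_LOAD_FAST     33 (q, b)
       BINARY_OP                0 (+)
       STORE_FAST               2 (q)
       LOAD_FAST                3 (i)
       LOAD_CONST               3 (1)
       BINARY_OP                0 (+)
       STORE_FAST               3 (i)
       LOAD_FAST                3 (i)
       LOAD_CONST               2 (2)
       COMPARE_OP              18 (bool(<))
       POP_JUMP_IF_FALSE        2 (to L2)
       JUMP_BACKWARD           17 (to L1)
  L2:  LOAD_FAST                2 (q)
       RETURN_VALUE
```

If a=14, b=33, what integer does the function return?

95

LOAD_FAST_LOAD_FAST b,a → push 33,14. Stack: [33, 14]
BINARY_OP - → 33 - 14 = 19. Stack: [19]
LOAD_FAST a → push 14. Stack: [19, 14]
BINARY_OP ^ → 19 ^ 14 = 29. Stack: [29]
STORE_FAST q → q=29. Stack: []
LOAD_CONST → push 0. Stack: [0]
STORE_FAST i → i=0. Stack: []
LOAD_FAST i → push 0. Stack: [0]
LOAD_CONST → push 2. Stack: [0, 2]
COMPARE_OP bool(<) → 0 vs 2 = True. Stack: [True]
POP_JUMP_IF_FALSE → pop True; no jump. Stack: []
LOAD_FAST_LOAD_FAST q,b → push 29,33. Stack: [29, 33]
BINARY_OP + → 29 + 33 = 62. Stack: [62]
STORE_FAST q → q=62. Stack: []
LOAD_FAST i → push 0. Stack: [0]
LOAD_CONST → push 1. Stack: [0, 1]
BINARY_OP + → 0 + 1 = 1. Stack: [1]
STORE_FAST i → i=1. Stack: []
LOAD_FAST i → push 1. Stack: [1]
LOAD_CONST → push 2. Stack: [1, 2]
COMPARE_OP bool(<) → 1 vs 2 = True. Stack: [True]
POP_JUMP_IF_FALSE → pop True; no jump. Stack: []
LOAD_FAST_LOAD_FAST q,b → push 62,33. Stack: [62, 33]
BINARY_OP + → 62 + 33 = 95. Stack: [95]
STORE_FAST q → q=95. Stack: []
LOAD_FAST i → push 1. Stack: [1]
LOAD_CONST → push 1. Stack: [1, 1]
BINARY_OP + → 1 + 1 = 2. Stack: [2]
STORE_FAST i → i=2. Stack: []
LOAD_FAST i → push 2. Stack: [2]
LOAD_CONST → push 2. Stack: [2, 2]
COMPARE_OP bool(<) → 2 vs 2 = False. Stack: [False]
POP_JUMP_IF_FALSE → pop False; jump. Stack: []
LOAD_FAST q → push 95. Stack: [95]
RETURN_VALUE → return 95.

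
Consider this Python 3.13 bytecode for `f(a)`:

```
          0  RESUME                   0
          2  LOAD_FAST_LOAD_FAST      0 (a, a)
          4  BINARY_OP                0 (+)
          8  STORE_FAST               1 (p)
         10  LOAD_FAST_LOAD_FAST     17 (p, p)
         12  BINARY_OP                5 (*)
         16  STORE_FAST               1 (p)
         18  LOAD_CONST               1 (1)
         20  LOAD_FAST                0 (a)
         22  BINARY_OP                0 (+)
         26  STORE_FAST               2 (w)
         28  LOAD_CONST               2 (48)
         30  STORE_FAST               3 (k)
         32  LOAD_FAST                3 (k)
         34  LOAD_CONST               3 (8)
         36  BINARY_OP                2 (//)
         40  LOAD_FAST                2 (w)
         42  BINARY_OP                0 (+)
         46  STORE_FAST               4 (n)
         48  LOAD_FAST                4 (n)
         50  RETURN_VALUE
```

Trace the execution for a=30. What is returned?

LOAD_FAST_LOAD_FAST a,a → push 30,30. Stack: [30, 30]
BINARY_OP + → 30 + 30 = 60. Stack: [60]
STORE_FAST p → p=60. Stack: []
LOAD_FAST_LOAD_FAST p,p → push 60,60. Stack: [60, 60]
BINARY_OP * → 60 * 60 = 3600. Stack: [3600]
STORE_FAST p → p=3600. Stack: []
LOAD_CONST → push 1. Stack: [1]
LOAD_FAST a → push 30. Stack: [1, 30]
BINARY_OP + → 1 + 30 = 31. Stack: [31]
STORE_FAST w → w=31. Stack: []
LOAD_CONST → push 48. Stack: [48]
STORE_FAST k → k=48. Stack: []
LOAD_FAST k → push 48. Stack: [48]
LOAD_CONST → push 8. Stack: [48, 8]
BINARY_OP // → 48 // 8 = 6. Stack: [6]
LOAD_FAST w → push 31. Stack: [6, 31]
BINARY_OP + → 6 + 31 = 37. Stack: [37]
STORE_FAST n → n=37. Stack: []
LOAD_FAST n → push 37. Stack: [37]
RETURN_VALUE → return 37.

37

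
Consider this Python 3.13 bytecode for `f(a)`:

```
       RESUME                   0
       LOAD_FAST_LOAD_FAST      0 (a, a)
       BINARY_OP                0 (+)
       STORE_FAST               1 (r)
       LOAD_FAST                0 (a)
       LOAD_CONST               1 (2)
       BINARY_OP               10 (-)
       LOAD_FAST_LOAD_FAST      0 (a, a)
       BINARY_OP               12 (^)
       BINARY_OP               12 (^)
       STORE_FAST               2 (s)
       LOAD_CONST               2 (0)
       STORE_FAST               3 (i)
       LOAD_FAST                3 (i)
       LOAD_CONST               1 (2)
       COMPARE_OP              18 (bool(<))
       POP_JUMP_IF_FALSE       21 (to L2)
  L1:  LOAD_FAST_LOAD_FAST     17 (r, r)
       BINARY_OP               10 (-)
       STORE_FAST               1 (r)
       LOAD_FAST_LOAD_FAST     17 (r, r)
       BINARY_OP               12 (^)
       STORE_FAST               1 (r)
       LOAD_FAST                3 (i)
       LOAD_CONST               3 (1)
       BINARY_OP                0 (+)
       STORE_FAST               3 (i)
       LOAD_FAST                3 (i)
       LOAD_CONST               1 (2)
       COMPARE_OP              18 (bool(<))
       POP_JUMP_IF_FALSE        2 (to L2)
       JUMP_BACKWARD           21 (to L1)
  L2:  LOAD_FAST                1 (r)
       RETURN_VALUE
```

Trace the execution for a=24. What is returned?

0

LOAD_FAST_LOAD_FAST a,a → push 24,24. Stack: [24, 24]
BINARY_OP + → 24 + 24 = 48. Stack: [48]
STORE_FAST r → r=48. Stack: []
LOAD_FAST a → push 24. Stack: [24]
LOAD_CONST → push 2. Stack: [24, 2]
BINARY_OP - → 24 - 2 = 22. Stack: [22]
LOAD_FAST_LOAD_FAST a,a → push 24,24. Stack: [22, 24, 24]
BINARY_OP ^ → 24 ^ 24 = 0. Stack: [22, 0]
BINARY_OP ^ → 22 ^ 0 = 22. Stack: [22]
STORE_FAST s → s=22. Stack: []
LOAD_CONST → push 0. Stack: [0]
STORE_FAST i → i=0. Stack: []
LOAD_FAST i → push 0. Stack: [0]
LOAD_CONST → push 2. Stack: [0, 2]
COMPARE_OP bool(<) → 0 vs 2 = True. Stack: [True]
POP_JUMP_IF_FALSE → pop True; no jump. Stack: []
LOAD_FAST_LOAD_FAST r,r → push 48,48. Stack: [48, 48]
BINARY_OP - → 48 - 48 = 0. Stack: [0]
STORE_FAST r → r=0. Stack: []
LOAD_FAST_LOAD_FAST r,r → push 0,0. Stack: [0, 0]
BINARY_OP ^ → 0 ^ 0 = 0. Stack: [0]
STORE_FAST r → r=0. Stack: []
LOAD_FAST i → push 0. Stack: [0]
LOAD_CONST → push 1. Stack: [0, 1]
BINARY_OP + → 0 + 1 = 1. Stack: [1]
STORE_FAST i → i=1. Stack: []
LOAD_FAST i → push 1. Stack: [1]
LOAD_CONST → push 2. Stack: [1, 2]
COMPARE_OP bool(<) → 1 vs 2 = True. Stack: [True]
POP_JUMP_IF_FALSE → pop True; no jump. Stack: []
LOAD_FAST_LOAD_FAST r,r → push 0,0. Stack: [0, 0]
BINARY_OP - → 0 - 0 = 0. Stack: [0]
STORE_FAST r → r=0. Stack: []
LOAD_FAST_LOAD_FAST r,r → push 0,0. Stack: [0, 0]
BINARY_OP ^ → 0 ^ 0 = 0. Stack: [0]
STORE_FAST r → r=0. Stack: []
LOAD_FAST i → push 1. Stack: [1]
LOAD_CONST → push 1. Stack: [1, 1]
BINARY_OP + → 1 + 1 = 2. Stack: [2]
STORE_FAST i → i=2. Stack: []
LOAD_FAST i → push 2. Stack: [2]
LOAD_CONST → push 2. Stack: [2, 2]
COMPARE_OP bool(<) → 2 vs 2 = False. Stack: [False]
POP_JUMP_IF_FALSE → pop False; jump. Stack: []
LOAD_FAST r → push 0. Stack: [0]
RETURN_VALUE → return 0.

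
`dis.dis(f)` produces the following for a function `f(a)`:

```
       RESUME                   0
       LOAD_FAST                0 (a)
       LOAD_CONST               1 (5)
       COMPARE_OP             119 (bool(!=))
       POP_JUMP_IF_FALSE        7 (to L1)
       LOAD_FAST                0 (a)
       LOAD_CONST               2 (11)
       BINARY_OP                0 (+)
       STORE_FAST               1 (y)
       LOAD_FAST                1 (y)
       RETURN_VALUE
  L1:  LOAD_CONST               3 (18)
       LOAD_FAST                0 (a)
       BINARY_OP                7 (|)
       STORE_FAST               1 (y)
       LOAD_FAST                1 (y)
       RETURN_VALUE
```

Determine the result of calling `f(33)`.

LOAD_FAST a → push 33. Stack: [33]
LOAD_CONST → push 5. Stack: [33, 5]
COMPARE_OP bool(!=) → 33 vs 5 = True. Stack: [True]
POP_JUMP_IF_FALSE → pop True; no jump. Stack: []
LOAD_FAST a → push 33. Stack: [33]
LOAD_CONST → push 11. Stack: [33, 11]
BINARY_OP + → 33 + 11 = 44. Stack: [44]
STORE_FAST y → y=44. Stack: []
LOAD_FAST y → push 44. Stack: [44]
RETURN_VALUE → return 44.

44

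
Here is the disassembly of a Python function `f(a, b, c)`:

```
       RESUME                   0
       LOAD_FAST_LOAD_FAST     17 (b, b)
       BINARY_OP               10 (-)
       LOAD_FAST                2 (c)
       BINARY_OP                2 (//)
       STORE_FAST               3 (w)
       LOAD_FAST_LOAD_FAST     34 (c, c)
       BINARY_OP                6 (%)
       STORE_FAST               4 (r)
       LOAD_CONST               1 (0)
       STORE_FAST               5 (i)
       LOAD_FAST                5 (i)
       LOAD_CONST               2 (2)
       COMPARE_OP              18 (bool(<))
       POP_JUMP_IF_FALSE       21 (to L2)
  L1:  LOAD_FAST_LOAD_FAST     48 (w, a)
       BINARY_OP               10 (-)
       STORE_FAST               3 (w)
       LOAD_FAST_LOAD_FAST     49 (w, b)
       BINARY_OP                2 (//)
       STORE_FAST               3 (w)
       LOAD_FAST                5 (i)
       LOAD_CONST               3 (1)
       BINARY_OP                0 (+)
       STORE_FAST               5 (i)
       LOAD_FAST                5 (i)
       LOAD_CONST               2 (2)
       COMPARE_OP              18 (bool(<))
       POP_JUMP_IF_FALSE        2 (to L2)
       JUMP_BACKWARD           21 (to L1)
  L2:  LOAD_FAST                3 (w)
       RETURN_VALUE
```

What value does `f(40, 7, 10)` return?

-7

LOAD_FAST_LOAD_FAST b,b → push 7,7. Stack: [7, 7]
BINARY_OP - → 7 - 7 = 0. Stack: [0]
LOAD_FAST c → push 10. Stack: [0, 10]
BINARY_OP // → 0 // 10 = 0. Stack: [0]
STORE_FAST w → w=0. Stack: []
LOAD_FAST_LOAD_FAST c,c → push 10,10. Stack: [10, 10]
BINARY_OP % → 10 % 10 = 0. Stack: [0]
STORE_FAST r → r=0. Stack: []
LOAD_CONST → push 0. Stack: [0]
STORE_FAST i → i=0. Stack: []
LOAD_FAST i → push 0. Stack: [0]
LOAD_CONST → push 2. Stack: [0, 2]
COMPARE_OP bool(<) → 0 vs 2 = True. Stack: [True]
POP_JUMP_IF_FALSE → pop True; no jump. Stack: []
LOAD_FAST_LOAD_FAST w,a → push 0,40. Stack: [0, 40]
BINARY_OP - → 0 - 40 = -40. Stack: [-40]
STORE_FAST w → w=-40. Stack: []
LOAD_FAST_LOAD_FAST w,b → push -40,7. Stack: [-40, 7]
BINARY_OP // → -40 // 7 = -6. Stack: [-6]
STORE_FAST w → w=-6. Stack: []
LOAD_FAST i → push 0. Stack: [0]
LOAD_CONST → push 1. Stack: [0, 1]
BINARY_OP + → 0 + 1 = 1. Stack: [1]
STORE_FAST i → i=1. Stack: []
LOAD_FAST i → push 1. Stack: [1]
LOAD_CONST → push 2. Stack: [1, 2]
COMPARE_OP bool(<) → 1 vs 2 = True. Stack: [True]
POP_JUMP_IF_FALSE → pop True; no jump. Stack: []
LOAD_FAST_LOAD_FAST w,a → push -6,40. Stack: [-6, 40]
BINARY_OP - → -6 - 40 = -46. Stack: [-46]
STORE_FAST w → w=-46. Stack: []
LOAD_FAST_LOAD_FAST w,b → push -46,7. Stack: [-46, 7]
BINARY_OP // → -46 // 7 = -7. Stack: [-7]
STORE_FAST w → w=-7. Stack: []
LOAD_FAST i → push 1. Stack: [1]
LOAD_CONST → push 1. Stack: [1, 1]
BINARY_OP + → 1 + 1 = 2. Stack: [2]
STORE_FAST i → i=2. Stack: []
LOAD_FAST i → push 2. Stack: [2]
LOAD_CONST → push 2. Stack: [2, 2]
COMPARE_OP bool(<) → 2 vs 2 = False. Stack: [False]
POP_JUMP_IF_FALSE → pop False; jump. Stack: []
LOAD_FAST w → push -7. Stack: [-7]
RETURN_VALUE → return -7.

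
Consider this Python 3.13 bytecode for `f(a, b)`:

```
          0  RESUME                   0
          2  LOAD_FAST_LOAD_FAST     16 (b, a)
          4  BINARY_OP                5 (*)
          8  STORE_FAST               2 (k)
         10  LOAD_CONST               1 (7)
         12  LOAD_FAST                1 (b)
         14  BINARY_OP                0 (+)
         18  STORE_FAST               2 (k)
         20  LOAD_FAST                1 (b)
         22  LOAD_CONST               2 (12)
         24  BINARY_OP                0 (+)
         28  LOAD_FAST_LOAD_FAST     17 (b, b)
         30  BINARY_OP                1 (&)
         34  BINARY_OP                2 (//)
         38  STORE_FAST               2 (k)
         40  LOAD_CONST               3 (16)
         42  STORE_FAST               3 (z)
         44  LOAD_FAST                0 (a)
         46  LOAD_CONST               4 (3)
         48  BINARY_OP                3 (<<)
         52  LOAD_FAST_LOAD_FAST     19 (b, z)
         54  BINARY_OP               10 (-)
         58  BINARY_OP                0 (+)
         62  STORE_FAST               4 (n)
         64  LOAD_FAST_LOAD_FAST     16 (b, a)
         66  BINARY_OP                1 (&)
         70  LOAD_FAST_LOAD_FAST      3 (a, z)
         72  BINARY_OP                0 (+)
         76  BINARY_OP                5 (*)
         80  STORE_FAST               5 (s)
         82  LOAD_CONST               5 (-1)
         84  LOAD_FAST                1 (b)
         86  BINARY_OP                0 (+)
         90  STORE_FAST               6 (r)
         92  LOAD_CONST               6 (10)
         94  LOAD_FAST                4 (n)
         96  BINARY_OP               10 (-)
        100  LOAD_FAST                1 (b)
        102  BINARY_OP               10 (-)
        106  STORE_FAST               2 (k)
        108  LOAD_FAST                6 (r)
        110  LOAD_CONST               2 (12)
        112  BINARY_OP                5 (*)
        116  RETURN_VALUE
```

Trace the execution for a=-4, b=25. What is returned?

288

LOAD_FAST_LOAD_FAST b,a → push 25,-4. Stack: [25, -4]
BINARY_OP * → 25 * -4 = -100. Stack: [-100]
STORE_FAST k → k=-100. Stack: []
LOAD_CONST → push 7. Stack: [7]
LOAD_FAST b → push 25. Stack: [7, 25]
BINARY_OP + → 7 + 25 = 32. Stack: [32]
STORE_FAST k → k=32. Stack: []
LOAD_FAST b → push 25. Stack: [25]
LOAD_CONST → push 12. Stack: [25, 12]
BINARY_OP + → 25 + 12 = 37. Stack: [37]
LOAD_FAST_LOAD_FAST b,b → push 25,25. Stack: [37, 25, 25]
BINARY_OP & → 25 & 25 = 25. Stack: [37, 25]
BINARY_OP // → 37 // 25 = 1. Stack: [1]
STORE_FAST k → k=1. Stack: []
LOAD_CONST → push 16. Stack: [16]
STORE_FAST z → z=16. Stack: []
LOAD_FAST a → push -4. Stack: [-4]
LOAD_CONST → push 3. Stack: [-4, 3]
BINARY_OP << → -4 << 3 = -32. Stack: [-32]
LOAD_FAST_LOAD_FAST b,z → push 25,16. Stack: [-32, 25, 16]
BINARY_OP - → 25 - 16 = 9. Stack: [-32, 9]
BINARY_OP + → -32 + 9 = -23. Stack: [-23]
STORE_FAST n → n=-23. Stack: []
LOAD_FAST_LOAD_FAST b,a → push 25,-4. Stack: [25, -4]
BINARY_OP & → 25 & -4 = 24. Stack: [24]
LOAD_FAST_LOAD_FAST a,z → push -4,16. Stack: [24, -4, 16]
BINARY_OP + → -4 + 16 = 12. Stack: [24, 12]
BINARY_OP * → 24 * 12 = 288. Stack: [288]
STORE_FAST s → s=288. Stack: []
LOAD_CONST → push -1. Stack: [-1]
LOAD_FAST b → push 25. Stack: [-1, 25]
BINARY_OP + → -1 + 25 = 24. Stack: [24]
STORE_FAST r → r=24. Stack: []
LOAD_CONST → push 10. Stack: [10]
LOAD_FAST n → push -23. Stack: [10, -23]
BINARY_OP - → 10 - -23 = 33. Stack: [33]
LOAD_FAST b → push 25. Stack: [33, 25]
BINARY_OP - → 33 - 25 = 8. Stack: [8]
STORE_FAST k → k=8. Stack: []
LOAD_FAST r → push 24. Stack: [24]
LOAD_CONST → push 12. Stack: [24, 12]
BINARY_OP * → 24 * 12 = 288. Stack: [288]
RETURN_VALUE → return 288.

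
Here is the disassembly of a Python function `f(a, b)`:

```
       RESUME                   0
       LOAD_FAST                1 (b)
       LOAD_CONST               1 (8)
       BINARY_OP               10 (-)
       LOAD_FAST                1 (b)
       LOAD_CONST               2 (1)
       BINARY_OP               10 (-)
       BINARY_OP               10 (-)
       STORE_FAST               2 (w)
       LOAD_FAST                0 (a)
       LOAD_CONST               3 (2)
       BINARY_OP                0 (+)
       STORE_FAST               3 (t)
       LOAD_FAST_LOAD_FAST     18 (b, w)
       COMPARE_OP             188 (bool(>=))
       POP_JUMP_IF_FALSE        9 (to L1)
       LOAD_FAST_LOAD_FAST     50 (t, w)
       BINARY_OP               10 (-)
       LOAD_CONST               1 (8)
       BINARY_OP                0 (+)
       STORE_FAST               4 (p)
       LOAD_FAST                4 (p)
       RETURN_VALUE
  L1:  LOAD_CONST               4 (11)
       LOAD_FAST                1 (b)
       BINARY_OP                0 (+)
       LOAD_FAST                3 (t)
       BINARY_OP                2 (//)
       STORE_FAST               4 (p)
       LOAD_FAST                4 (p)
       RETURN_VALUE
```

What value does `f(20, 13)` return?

LOAD_FAST b → push 13. Stack: [13]
LOAD_CONST → push 8. Stack: [13, 8]
BINARY_OP - → 13 - 8 = 5. Stack: [5]
LOAD_FAST b → push 13. Stack: [5, 13]
LOAD_CONST → push 1. Stack: [5, 13, 1]
BINARY_OP - → 13 - 1 = 12. Stack: [5, 12]
BINARY_OP - → 5 - 12 = -7. Stack: [-7]
STORE_FAST w → w=-7. Stack: []
LOAD_FAST a → push 20. Stack: [20]
LOAD_CONST → push 2. Stack: [20, 2]
BINARY_OP + → 20 + 2 = 22. Stack: [22]
STORE_FAST t → t=22. Stack: []
LOAD_FAST_LOAD_FAST b,w → push 13,-7. Stack: [13, -7]
COMPARE_OP bool(>=) → 13 vs -7 = True. Stack: [True]
POP_JUMP_IF_FALSE → pop True; no jump. Stack: []
LOAD_FAST_LOAD_FAST t,w → push 22,-7. Stack: [22, -7]
BINARY_OP - → 22 - -7 = 29. Stack: [29]
LOAD_CONST → push 8. Stack: [29, 8]
BINARY_OP + → 29 + 8 = 37. Stack: [37]
STORE_FAST p → p=37. Stack: []
LOAD_FAST p → push 37. Stack: [37]
RETURN_VALUE → return 37.

37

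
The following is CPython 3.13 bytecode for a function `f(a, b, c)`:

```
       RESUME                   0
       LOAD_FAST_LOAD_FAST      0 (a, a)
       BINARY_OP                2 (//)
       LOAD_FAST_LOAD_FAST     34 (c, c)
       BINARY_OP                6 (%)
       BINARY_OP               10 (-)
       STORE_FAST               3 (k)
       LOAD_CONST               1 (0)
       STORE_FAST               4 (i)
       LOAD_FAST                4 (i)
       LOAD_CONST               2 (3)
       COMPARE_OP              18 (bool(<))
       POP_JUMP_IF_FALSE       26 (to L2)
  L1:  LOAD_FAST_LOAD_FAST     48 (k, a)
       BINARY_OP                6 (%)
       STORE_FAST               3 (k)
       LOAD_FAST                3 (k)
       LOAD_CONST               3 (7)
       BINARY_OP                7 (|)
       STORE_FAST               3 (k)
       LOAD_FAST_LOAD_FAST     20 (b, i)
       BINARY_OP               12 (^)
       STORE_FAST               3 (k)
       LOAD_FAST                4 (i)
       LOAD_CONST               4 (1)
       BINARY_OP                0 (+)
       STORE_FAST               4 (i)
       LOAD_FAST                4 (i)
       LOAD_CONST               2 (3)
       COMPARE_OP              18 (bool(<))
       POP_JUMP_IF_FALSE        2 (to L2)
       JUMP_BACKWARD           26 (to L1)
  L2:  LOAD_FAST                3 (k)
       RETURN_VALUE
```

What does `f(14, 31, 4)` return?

29

LOAD_FAST_LOAD_FAST a,a → push 14,14
BINARY_OP // → 14 // 14 = 1
LOAD_FAST_LOAD_FAST c,c → push 4,4
BINARY_OP % → 4 % 4 = 0
BINARY_OP - → 1 - 0 = 1
STORE_FAST k → k=1
LOAD_CONST → push 0
STORE_FAST i → i=0
LOAD_FAST i → push 0
LOAD_CONST → push 3
COMPARE_OP bool(<) → 0 vs 3 = True
POP_JUMP_IF_FALSE → pop True; no jump
LOAD_FAST_LOAD_FAST k,a → push 1,14
BINARY_OP % → 1 % 14 = 1
STORE_FAST k → k=1
LOAD_FAST k → push 1
LOAD_CONST → push 7
BINARY_OP | → 1 | 7 = 7
STORE_FAST k → k=7
LOAD_FAST_LOAD_FAST b,i → push 31,0
BINARY_OP ^ → 31 ^ 0 = 31
STORE_FAST k → k=31
LOAD_FAST i → push 0
LOAD_CONST → push 1
BINARY_OP + → 0 + 1 = 1
STORE_FAST i → i=1
LOAD_FAST i → push 1
LOAD_CONST → push 3
COMPARE_OP bool(<) → 1 vs 3 = True
POP_JUMP_IF_FALSE → pop True; no jump
LOAD_FAST_LOAD_FAST k,a → push 31,14
BINARY_OP % → 31 % 14 = 3
STORE_FAST k → k=3
LOAD_FAST k → push 3
LOAD_CONST → push 7
BINARY_OP | → 3 | 7 = 7
STORE_FAST k → k=7
LOAD_FAST_LOAD_FAST b,i → push 31,1
BINARY_OP ^ → 31 ^ 1 = 30
STORE_FAST k → k=30
LOAD_FAST i → push 1
LOAD_CONST → push 1
BINARY_OP + → 1 + 1 = 2
STORE_FAST i → i=2
LOAD_FAST i → push 2
LOAD_CONST → push 3
COMPARE_OP bool(<) → 2 vs 3 = True
POP_JUMP_IF_FALSE → pop True; no jump
LOAD_FAST_LOAD_FAST k,a → push 30,14
BINARY_OP % → 30 % 14 = 2
STORE_FAST k → k=2
LOAD_FAST k → push 2
LOAD_CONST → push 7
BINARY_OP | → 2 | 7 = 7
STORE_FAST k → k=7
LOAD_FAST_LOAD_FAST b,i → push 31,2
BINARY_OP ^ → 31 ^ 2 = 29
STORE_FAST k → k=29
LOAD_FAST i → push 2
LOAD_CONST → push 1
BINARY_OP + → 2 + 1 = 3
STORE_FAST i → i=3
LOAD_FAST i → push 3
LOAD_CONST → push 3
COMPARE_OP bool(<) → 3 vs 3 = False
POP_JUMP_IF_FALSE → pop False; jump
LOAD_FAST k → push 29
RETURN_VALUE → return 29.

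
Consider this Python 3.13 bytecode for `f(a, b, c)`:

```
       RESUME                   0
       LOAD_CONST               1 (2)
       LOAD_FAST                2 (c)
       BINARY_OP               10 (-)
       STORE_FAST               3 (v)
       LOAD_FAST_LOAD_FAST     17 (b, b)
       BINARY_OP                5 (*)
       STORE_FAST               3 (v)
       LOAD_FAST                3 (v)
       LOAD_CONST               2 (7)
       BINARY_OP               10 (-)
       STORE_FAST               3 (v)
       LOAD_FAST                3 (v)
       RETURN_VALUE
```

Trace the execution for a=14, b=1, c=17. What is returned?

-6

LOAD_CONST → push 2. Stack: [2]
LOAD_FAST c → push 17. Stack: [2, 17]
BINARY_OP - → 2 - 17 = -15. Stack: [-15]
STORE_FAST v → v=-15. Stack: []
LOAD_FAST_LOAD_FAST b,b → push 1,1. Stack: [1, 1]
BINARY_OP * → 1 * 1 = 1. Stack: [1]
STORE_FAST v → v=1. Stack: []
LOAD_FAST v → push 1. Stack: [1]
LOAD_CONST → push 7. Stack: [1, 7]
BINARY_OP - → 1 - 7 = -6. Stack: [-6]
STORE_FAST v → v=-6. Stack: []
LOAD_FAST v → push -6. Stack: [-6]
RETURN_VALUE → return -6.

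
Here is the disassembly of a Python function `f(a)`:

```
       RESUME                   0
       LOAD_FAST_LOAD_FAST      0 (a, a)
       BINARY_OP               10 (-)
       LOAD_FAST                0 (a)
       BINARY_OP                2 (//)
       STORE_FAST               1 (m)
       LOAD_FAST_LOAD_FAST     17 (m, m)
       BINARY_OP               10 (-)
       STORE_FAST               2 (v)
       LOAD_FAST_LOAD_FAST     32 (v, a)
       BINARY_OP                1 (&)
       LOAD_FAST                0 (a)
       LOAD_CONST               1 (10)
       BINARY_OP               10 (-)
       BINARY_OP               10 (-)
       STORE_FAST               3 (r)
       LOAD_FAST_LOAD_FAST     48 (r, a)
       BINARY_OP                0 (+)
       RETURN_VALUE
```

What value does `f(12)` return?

LOAD_FAST_LOAD_FAST a,a → push 12,12. Stack: [12, 12]
BINARY_OP - → 12 - 12 = 0. Stack: [0]
LOAD_FAST a → push 12. Stack: [0, 12]
BINARY_OP // → 0 // 12 = 0. Stack: [0]
STORE_FAST m → m=0. Stack: []
LOAD_FAST_LOAD_FAST m,m → push 0,0. Stack: [0, 0]
BINARY_OP - → 0 - 0 = 0. Stack: [0]
STORE_FAST v → v=0. Stack: []
LOAD_FAST_LOAD_FAST v,a → push 0,12. Stack: [0, 12]
BINARY_OP & → 0 & 12 = 0. Stack: [0]
LOAD_FAST a → push 12. Stack: [0, 12]
LOAD_CONST → push 10. Stack: [0, 12, 10]
BINARY_OP - → 12 - 10 = 2. Stack: [0, 2]
BINARY_OP - → 0 - 2 = -2. Stack: [-2]
STORE_FAST r → r=-2. Stack: []
LOAD_FAST_LOAD_FAST r,a → push -2,12. Stack: [-2, 12]
BINARY_OP + → -2 + 12 = 10. Stack: [10]
RETURN_VALUE → return 10.

10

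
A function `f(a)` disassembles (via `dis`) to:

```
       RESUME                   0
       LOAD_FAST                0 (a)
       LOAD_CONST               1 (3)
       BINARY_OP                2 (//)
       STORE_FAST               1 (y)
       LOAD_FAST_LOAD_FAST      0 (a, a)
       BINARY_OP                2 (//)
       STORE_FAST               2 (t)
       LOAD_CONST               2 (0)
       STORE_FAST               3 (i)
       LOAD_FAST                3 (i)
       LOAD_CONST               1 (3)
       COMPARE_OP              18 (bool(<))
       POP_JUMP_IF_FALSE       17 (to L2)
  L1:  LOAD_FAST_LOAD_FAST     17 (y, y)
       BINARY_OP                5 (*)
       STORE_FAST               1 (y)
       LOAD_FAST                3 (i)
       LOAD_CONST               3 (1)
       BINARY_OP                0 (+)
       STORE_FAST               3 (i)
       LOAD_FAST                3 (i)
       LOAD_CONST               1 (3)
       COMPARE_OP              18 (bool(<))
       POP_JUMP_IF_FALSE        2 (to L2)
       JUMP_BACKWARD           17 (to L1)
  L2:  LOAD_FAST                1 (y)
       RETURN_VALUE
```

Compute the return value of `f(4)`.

LOAD_FAST a → push 4. Stack: [4]
LOAD_CONST → push 3. Stack: [4, 3]
BINARY_OP // → 4 // 3 = 1. Stack: [1]
STORE_FAST y → y=1. Stack: []
LOAD_FAST_LOAD_FAST a,a → push 4,4. Stack: [4, 4]
BINARY_OP // → 4 // 4 = 1. Stack: [1]
STORE_FAST t → t=1. Stack: []
LOAD_CONST → push 0. Stack: [0]
STORE_FAST i → i=0. Stack: []
LOAD_FAST i → push 0. Stack: [0]
LOAD_CONST → push 3. Stack: [0, 3]
COMPARE_OP bool(<) → 0 vs 3 = True. Stack: [True]
POP_JUMP_IF_FALSE → pop True; no jump. Stack: []
LOAD_FAST_LOAD_FAST y,y → push 1,1. Stack: [1, 1]
BINARY_OP * → 1 * 1 = 1. Stack: [1]
STORE_FAST y → y=1. Stack: []
LOAD_FAST i → push 0. Stack: [0]
LOAD_CONST → push 1. Stack: [0, 1]
BINARY_OP + → 0 + 1 = 1. Stack: [1]
STORE_FAST i → i=1. Stack: []
LOAD_FAST i → push 1. Stack: [1]
LOAD_CONST → push 3. Stack: [1, 3]
COMPARE_OP bool(<) → 1 vs 3 = True. Stack: [True]
POP_JUMP_IF_FALSE → pop True; no jump. Stack: []
LOAD_FAST_LOAD_FAST y,y → push 1,1. Stack: [1, 1]
BINARY_OP * → 1 * 1 = 1. Stack: [1]
STORE_FAST y → y=1. Stack: []
LOAD_FAST i → push 1. Stack: [1]
LOAD_CONST → push 1. Stack: [1, 1]
BINARY_OP + → 1 + 1 = 2. Stack: [2]
STORE_FAST i → i=2. Stack: []
LOAD_FAST i → push 2. Stack: [2]
LOAD_CONST → push 3. Stack: [2, 3]
COMPARE_OP bool(<) → 2 vs 3 = True. Stack: [True]
POP_JUMP_IF_FALSE → pop True; no jump. Stack: []
LOAD_FAST_LOAD_FAST y,y → push 1,1. Stack: [1, 1]
BINARY_OP * → 1 * 1 = 1. Stack: [1]
STORE_FAST y → y=1. Stack: []
LOAD_FAST i → push 2. Stack: [2]
LOAD_CONST → push 1. Stack: [2, 1]
BINARY_OP + → 2 + 1 = 3. Stack: [3]
STORE_FAST i → i=3. Stack: []
LOAD_FAST i → push 3. Stack: [3]
LOAD_CONST → push 3. Stack: [3, 3]
COMPARE_OP bool(<) → 3 vs 3 = False. Stack: [False]
POP_JUMP_IF_FALSE → pop False; jump. Stack: []
LOAD_FAST y → push 1. Stack: [1]
RETURN_VALUE → return 1.

1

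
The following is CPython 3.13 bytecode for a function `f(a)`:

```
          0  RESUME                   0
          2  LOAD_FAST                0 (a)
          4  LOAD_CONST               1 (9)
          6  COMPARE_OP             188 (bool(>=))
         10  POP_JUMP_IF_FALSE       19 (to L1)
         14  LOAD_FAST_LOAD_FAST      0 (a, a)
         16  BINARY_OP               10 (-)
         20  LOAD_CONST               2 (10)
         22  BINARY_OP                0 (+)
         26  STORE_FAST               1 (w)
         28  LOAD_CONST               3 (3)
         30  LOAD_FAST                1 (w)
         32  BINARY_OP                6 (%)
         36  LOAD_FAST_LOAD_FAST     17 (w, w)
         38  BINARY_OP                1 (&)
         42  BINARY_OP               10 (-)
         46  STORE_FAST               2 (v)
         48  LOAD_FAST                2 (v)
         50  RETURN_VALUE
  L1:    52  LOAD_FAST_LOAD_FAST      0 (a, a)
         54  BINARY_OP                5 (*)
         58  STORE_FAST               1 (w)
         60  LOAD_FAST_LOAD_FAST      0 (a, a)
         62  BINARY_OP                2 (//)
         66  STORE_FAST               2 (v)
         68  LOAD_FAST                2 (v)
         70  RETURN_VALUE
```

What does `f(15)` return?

LOAD_FAST a → push 15. Stack: [15]
LOAD_CONST → push 9. Stack: [15, 9]
COMPARE_OP bool(>=) → 15 vs 9 = True. Stack: [True]
POP_JUMP_IF_FALSE → pop True; no jump. Stack: []
LOAD_FAST_LOAD_FAST a,a → push 15,15. Stack: [15, 15]
BINARY_OP - → 15 - 15 = 0. Stack: [0]
LOAD_CONST → push 10. Stack: [0, 10]
BINARY_OP + → 0 + 10 = 10. Stack: [10]
STORE_FAST w → w=10. Stack: []
LOAD_CONST → push 3. Stack: [3]
LOAD_FAST w → push 10. Stack: [3, 10]
BINARY_OP % → 3 % 10 = 3. Stack: [3]
LOAD_FAST_LOAD_FAST w,w → push 10,10. Stack: [3, 10, 10]
BINARY_OP & → 10 & 10 = 10. Stack: [3, 10]
BINARY_OP - → 3 - 10 = -7. Stack: [-7]
STORE_FAST v → v=-7. Stack: []
LOAD_FAST v → push -7. Stack: [-7]
RETURN_VALUE → return -7.

-7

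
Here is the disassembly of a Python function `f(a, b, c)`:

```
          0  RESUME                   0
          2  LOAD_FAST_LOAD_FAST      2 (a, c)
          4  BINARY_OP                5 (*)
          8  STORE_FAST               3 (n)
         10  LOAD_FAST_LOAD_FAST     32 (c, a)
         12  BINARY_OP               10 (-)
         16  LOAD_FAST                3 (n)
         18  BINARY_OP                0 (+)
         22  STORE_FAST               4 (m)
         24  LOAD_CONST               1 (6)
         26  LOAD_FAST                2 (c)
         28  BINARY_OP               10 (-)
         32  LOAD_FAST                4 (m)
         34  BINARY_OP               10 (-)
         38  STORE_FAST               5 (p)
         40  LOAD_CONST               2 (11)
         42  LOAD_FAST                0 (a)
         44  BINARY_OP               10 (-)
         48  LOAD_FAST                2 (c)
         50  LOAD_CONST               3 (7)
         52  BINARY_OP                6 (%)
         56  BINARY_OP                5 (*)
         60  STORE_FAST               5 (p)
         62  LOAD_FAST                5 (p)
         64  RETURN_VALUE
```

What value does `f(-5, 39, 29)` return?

LOAD_FAST_LOAD_FAST a,c → push -5,29. Stack: [-5, 29]
BINARY_OP * → -5 * 29 = -145. Stack: [-145]
STORE_FAST n → n=-145. Stack: []
LOAD_FAST_LOAD_FAST c,a → push 29,-5. Stack: [29, -5]
BINARY_OP - → 29 - -5 = 34. Stack: [34]
LOAD_FAST n → push -145. Stack: [34, -145]
BINARY_OP + → 34 + -145 = -111. Stack: [-111]
STORE_FAST m → m=-111. Stack: []
LOAD_CONST → push 6. Stack: [6]
LOAD_FAST c → push 29. Stack: [6, 29]
BINARY_OP - → 6 - 29 = -23. Stack: [-23]
LOAD_FAST m → push -111. Stack: [-23, -111]
BINARY_OP - → -23 - -111 = 88. Stack: [88]
STORE_FAST p → p=88. Stack: []
LOAD_CONST → push 11. Stack: [11]
LOAD_FAST a → push -5. Stack: [11, -5]
BINARY_OP - → 11 - -5 = 16. Stack: [16]
LOAD_FAST c → push 29. Stack: [16, 29]
LOAD_CONST → push 7. Stack: [16, 29, 7]
BINARY_OP % → 29 % 7 = 1. Stack: [16, 1]
BINARY_OP * → 16 * 1 = 16. Stack: [16]
STORE_FAST p → p=16. Stack: []
LOAD_FAST p → push 16. Stack: [16]
RETURN_VALUE → return 16.

16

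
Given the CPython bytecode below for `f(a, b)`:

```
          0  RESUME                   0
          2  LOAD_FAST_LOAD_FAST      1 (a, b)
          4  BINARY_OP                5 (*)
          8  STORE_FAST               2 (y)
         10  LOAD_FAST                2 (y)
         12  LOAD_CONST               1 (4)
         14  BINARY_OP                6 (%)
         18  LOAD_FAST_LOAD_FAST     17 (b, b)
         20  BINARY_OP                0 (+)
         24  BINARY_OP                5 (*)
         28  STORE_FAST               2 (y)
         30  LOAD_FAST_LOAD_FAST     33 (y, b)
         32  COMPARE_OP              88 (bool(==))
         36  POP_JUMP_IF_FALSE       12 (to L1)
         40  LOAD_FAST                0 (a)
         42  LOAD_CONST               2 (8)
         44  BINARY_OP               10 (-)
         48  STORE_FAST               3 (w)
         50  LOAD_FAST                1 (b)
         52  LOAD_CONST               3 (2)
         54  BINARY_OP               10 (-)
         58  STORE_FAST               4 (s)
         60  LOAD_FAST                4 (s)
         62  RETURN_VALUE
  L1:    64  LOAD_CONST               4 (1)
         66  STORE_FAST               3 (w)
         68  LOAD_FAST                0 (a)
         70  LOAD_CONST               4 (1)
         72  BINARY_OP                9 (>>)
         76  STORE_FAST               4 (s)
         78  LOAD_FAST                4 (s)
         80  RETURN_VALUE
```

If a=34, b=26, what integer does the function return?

17

LOAD_FAST_LOAD_FAST a,b → push 34,26. Stack: [34, 26]
BINARY_OP * → 34 * 26 = 884. Stack: [884]
STORE_FAST y → y=884. Stack: []
LOAD_FAST y → push 884. Stack: [884]
LOAD_CONST → push 4. Stack: [884, 4]
BINARY_OP % → 884 % 4 = 0. Stack: [0]
LOAD_FAST_LOAD_FAST b,b → push 26,26. Stack: [0, 26, 26]
BINARY_OP + → 26 + 26 = 52. Stack: [0, 52]
BINARY_OP * → 0 * 52 = 0. Stack: [0]
STORE_FAST y → y=0. Stack: []
LOAD_FAST_LOAD_FAST y,b → push 0,26. Stack: [0, 26]
COMPARE_OP bool(==) → 0 vs 26 = False. Stack: [False]
POP_JUMP_IF_FALSE → pop False; jump. Stack: []
LOAD_CONST → push 1. Stack: [1]
STORE_FAST w → w=1. Stack: []
LOAD_FAST a → push 34. Stack: [34]
LOAD_CONST → push 1. Stack: [34, 1]
BINARY_OP >> → 34 >> 1 = 17. Stack: [17]
STORE_FAST s → s=17. Stack: []
LOAD_FAST s → push 17. Stack: [17]
RETURN_VALUE → return 17.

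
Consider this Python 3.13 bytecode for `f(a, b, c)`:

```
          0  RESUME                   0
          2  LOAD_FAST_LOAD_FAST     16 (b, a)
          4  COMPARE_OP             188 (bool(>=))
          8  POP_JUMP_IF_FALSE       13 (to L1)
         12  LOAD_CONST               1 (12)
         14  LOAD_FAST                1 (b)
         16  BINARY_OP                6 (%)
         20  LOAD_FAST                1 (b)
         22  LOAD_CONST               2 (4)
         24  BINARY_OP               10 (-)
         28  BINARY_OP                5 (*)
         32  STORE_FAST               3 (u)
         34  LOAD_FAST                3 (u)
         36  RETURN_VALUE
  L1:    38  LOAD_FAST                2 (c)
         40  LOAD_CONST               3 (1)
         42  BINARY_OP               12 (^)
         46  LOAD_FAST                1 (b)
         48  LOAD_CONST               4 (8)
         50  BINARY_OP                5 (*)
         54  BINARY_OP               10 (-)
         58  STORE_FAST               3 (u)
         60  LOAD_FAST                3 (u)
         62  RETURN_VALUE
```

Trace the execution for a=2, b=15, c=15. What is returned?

LOAD_FAST_LOAD_FAST b,a → push 15,2. Stack: [15, 2]
COMPARE_OP bool(>=) → 15 vs 2 = True. Stack: [True]
POP_JUMP_IF_FALSE → pop True; no jump. Stack: []
LOAD_CONST → push 12. Stack: [12]
LOAD_FAST b → push 15. Stack: [12, 15]
BINARY_OP % → 12 % 15 = 12. Stack: [12]
LOAD_FAST b → push 15. Stack: [12, 15]
LOAD_CONST → push 4. Stack: [12, 15, 4]
BINARY_OP - → 15 - 4 = 11. Stack: [12, 11]
BINARY_OP * → 12 * 11 = 132. Stack: [132]
STORE_FAST u → u=132. Stack: []
LOAD_FAST u → push 132. Stack: [132]
RETURN_VALUE → return 132.

132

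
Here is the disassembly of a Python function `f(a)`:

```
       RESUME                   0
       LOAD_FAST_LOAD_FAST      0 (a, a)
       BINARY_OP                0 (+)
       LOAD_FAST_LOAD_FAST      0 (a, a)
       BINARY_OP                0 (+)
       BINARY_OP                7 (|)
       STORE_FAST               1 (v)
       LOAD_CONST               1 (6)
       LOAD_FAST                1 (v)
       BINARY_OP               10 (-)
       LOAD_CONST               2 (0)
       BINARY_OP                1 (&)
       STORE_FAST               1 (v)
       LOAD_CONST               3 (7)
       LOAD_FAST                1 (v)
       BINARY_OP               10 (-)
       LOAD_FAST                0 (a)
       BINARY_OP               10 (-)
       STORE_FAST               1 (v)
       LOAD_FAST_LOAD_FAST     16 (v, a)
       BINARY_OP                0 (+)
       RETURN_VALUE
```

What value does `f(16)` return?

7

LOAD_FAST_LOAD_FAST a,a → push 16,16. Stack: [16, 16]
BINARY_OP + → 16 + 16 = 32. Stack: [32]
LOAD_FAST_LOAD_FAST a,a → push 16,16. Stack: [32, 16, 16]
BINARY_OP + → 16 + 16 = 32. Stack: [32, 32]
BINARY_OP | → 32 | 32 = 32. Stack: [32]
STORE_FAST v → v=32. Stack: []
LOAD_CONST → push 6. Stack: [6]
LOAD_FAST v → push 32. Stack: [6, 32]
BINARY_OP - → 6 - 32 = -26. Stack: [-26]
LOAD_CONST → push 0. Stack: [-26, 0]
BINARY_OP & → -26 & 0 = 0. Stack: [0]
STORE_FAST v → v=0. Stack: []
LOAD_CONST → push 7. Stack: [7]
LOAD_FAST v → push 0. Stack: [7, 0]
BINARY_OP - → 7 - 0 = 7. Stack: [7]
LOAD_FAST a → push 16. Stack: [7, 16]
BINARY_OP - → 7 - 16 = -9. Stack: [-9]
STORE_FAST v → v=-9. Stack: []
LOAD_FAST_LOAD_FAST v,a → push -9,16. Stack: [-9, 16]
BINARY_OP + → -9 + 16 = 7. Stack: [7]
RETURN_VALUE → return 7.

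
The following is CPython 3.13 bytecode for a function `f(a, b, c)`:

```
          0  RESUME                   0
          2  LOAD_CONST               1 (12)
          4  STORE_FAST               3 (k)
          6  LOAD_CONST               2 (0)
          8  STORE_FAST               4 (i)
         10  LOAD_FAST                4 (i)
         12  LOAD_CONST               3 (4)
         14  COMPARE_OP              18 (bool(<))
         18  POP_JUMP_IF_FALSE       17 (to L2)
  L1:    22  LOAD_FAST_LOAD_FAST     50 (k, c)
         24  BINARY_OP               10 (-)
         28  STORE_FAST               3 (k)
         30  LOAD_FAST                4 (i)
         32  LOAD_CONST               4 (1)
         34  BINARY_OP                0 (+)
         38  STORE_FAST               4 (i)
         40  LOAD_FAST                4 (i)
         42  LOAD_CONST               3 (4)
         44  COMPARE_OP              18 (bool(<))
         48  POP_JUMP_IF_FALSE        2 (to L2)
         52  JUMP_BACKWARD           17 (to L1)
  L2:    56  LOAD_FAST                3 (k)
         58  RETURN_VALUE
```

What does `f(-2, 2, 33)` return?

-120

LOAD_CONST → push 12. Stack: [12]
STORE_FAST k → k=12. Stack: []
LOAD_CONST → push 0. Stack: [0]
STORE_FAST i → i=0. Stack: []
LOAD_FAST i → push 0. Stack: [0]
LOAD_CONST → push 4. Stack: [0, 4]
COMPARE_OP bool(<) → 0 vs 4 = True. Stack: [True]
POP_JUMP_IF_FALSE → pop True; no jump. Stack: []
LOAD_FAST_LOAD_FAST k,c → push 12,33. Stack: [12, 33]
BINARY_OP - → 12 - 33 = -21. Stack: [-21]
STORE_FAST k → k=-21. Stack: []
LOAD_FAST i → push 0. Stack: [0]
LOAD_CONST → push 1. Stack: [0, 1]
BINARY_OP + → 0 + 1 = 1. Stack: [1]
STORE_FAST i → i=1. Stack: []
LOAD_FAST i → push 1. Stack: [1]
LOAD_CONST → push 4. Stack: [1, 4]
COMPARE_OP bool(<) → 1 vs 4 = True. Stack: [True]
POP_JUMP_IF_FALSE → pop True; no jump. Stack: []
LOAD_FAST_LOAD_FAST k,c → push -21,33. Stack: [-21, 33]
BINARY_OP - → -21 - 33 = -54. Stack: [-54]
STORE_FAST k → k=-54. Stack: []
LOAD_FAST i → push 1. Stack: [1]
LOAD_CONST → push 1. Stack: [1, 1]
BINARY_OP + → 1 + 1 = 2. Stack: [2]
STORE_FAST i → i=2. Stack: []
LOAD_FAST i → push 2. Stack: [2]
LOAD_CONST → push 4. Stack: [2, 4]
COMPARE_OP bool(<) → 2 vs 4 = True. Stack: [True]
POP_JUMP_IF_FALSE → pop True; no jump. Stack: []
LOAD_FAST_LOAD_FAST k,c → push -54,33. Stack: [-54, 33]
BINARY_OP - → -54 - 33 = -87. Stack: [-87]
STORE_FAST k → k=-87. Stack: []
LOAD_FAST i → push 2. Stack: [2]
LOAD_CONST → push 1. Stack: [2, 1]
BINARY_OP + → 2 + 1 = 3. Stack: [3]
STORE_FAST i → i=3. Stack: []
LOAD_FAST i → push 3. Stack: [3]
LOAD_CONST → push 4. Stack: [3, 4]
COMPARE_OP bool(<) → 3 vs 4 = True. Stack: [True]
POP_JUMP_IF_FALSE → pop True; no jump. Stack: []
LOAD_FAST_LOAD_FAST k,c → push -87,33. Stack: [-87, 33]
BINARY_OP - → -87 - 33 = -120. Stack: [-120]
STORE_FAST k → k=-120. Stack: []
LOAD_FAST i → push 3. Stack: [3]
LOAD_CONST → push 1. Stack: [3, 1]
BINARY_OP + → 3 + 1 = 4. Stack: [4]
STORE_FAST i → i=4. Stack: []
LOAD_FAST i → push 4. Stack: [4]
LOAD_CONST → push 4. Stack: [4, 4]
COMPARE_OP bool(<) → 4 vs 4 = False. Stack: [False]
POP_JUMP_IF_FALSE → pop False; jump. Stack: []
LOAD_FAST k → push -120. Stack: [-120]
RETURN_VALUE → return -120.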